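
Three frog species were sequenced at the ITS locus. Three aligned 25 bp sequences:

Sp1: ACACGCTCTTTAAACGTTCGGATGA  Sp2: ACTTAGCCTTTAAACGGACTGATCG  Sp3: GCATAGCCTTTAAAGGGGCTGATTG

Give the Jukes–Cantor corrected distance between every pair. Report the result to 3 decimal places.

d(Sp1,Sp2) = 0.572, d(Sp1,Sp3) = 0.663, d(Sp2,Sp3) = 0.233

Sp1–Sp2: 10/25 sites differ → p = 0.4, d = −0.75 ln(1 − 0.533333) = 0.571605 ≈ 0.572.
Sp1–Sp3: 11/25 sites differ → p = 0.44, d = −0.75 ln(1 − 0.586667) = 0.662626 ≈ 0.663.
Sp2–Sp3: 5/25 sites differ → p = 0.2, d = −0.75 ln(1 − 0.266667) = 0.232617 ≈ 0.233.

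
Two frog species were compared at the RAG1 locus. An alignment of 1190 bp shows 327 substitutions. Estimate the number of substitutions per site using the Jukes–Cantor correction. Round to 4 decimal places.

p = 327/1190 ≈ 0.27479.
d = −(3/4) ln(1 − 4p/3) = −0.75 ln(1 − 0.366387) = −0.75 ln(0.633613)
  = −0.75 × (-0.456317) = 0.342238 substitutions/site.

0.3422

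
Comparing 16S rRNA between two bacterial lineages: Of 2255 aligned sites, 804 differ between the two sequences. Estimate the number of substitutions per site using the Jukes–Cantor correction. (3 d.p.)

p = 804/2255 ≈ 0.356541.
d = −(3/4) ln(1 − 4p/3) = −0.75 ln(1 − 0.475388) = −0.75 ln(0.524612)
  = −0.75 × (-0.645096) = 0.483822 substitutions/site.

0.484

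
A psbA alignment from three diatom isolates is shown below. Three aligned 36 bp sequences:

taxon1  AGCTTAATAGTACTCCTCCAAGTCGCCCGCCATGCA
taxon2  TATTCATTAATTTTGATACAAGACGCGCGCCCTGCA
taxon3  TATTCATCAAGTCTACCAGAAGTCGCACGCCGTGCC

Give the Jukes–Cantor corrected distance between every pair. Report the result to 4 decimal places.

taxon1–taxon2: 14/36 sites differ → p ≈ 0.388889, d = −0.75 ln(1 − 0.518519) = 0.548166 ≈ 0.5482.
taxon1–taxon3: 16/36 sites differ → p ≈ 0.444444, d = −0.75 ln(1 − 0.592592) = 0.673455 ≈ 0.6735.
taxon2–taxon3: 11/36 sites differ → p ≈ 0.305556, d = −0.75 ln(1 − 0.407408) = 0.392437 ≈ 0.3924.

d(taxon1,taxon2) = 0.5482, d(taxon1,taxon3) = 0.6735, d(taxon2,taxon3) = 0.3924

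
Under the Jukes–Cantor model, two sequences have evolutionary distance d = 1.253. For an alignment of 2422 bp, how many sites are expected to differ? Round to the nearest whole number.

1475

Invert JC69: p = (3/4)(1 − e^(−4d/3)) = 0.75 × (1 − e^(-1.670667)) = 0.75 × (1 − 0.188122) = 0.608909.
Expected differing sites = pL ≈ 0.608909 × 2422 = 1474.777598 ≈ 1475.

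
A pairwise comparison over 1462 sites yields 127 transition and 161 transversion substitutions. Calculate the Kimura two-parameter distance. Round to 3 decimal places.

P = 127/1462 ≈ 0.086867 and Q = 161/1462 ≈ 0.110123.
Under the Kimura two-parameter model, d = −½ ln(1 − 2P − Q) − ¼ ln(1 − 2Q).
1 − 2P − Q = 0.716143, giving −½ ln(0.716143) = 0.166938.
1 − 2Q = 0.779754, giving −¼ ln(0.779754) = 0.062194.
d = 0.166938 + 0.062194 = 0.229132.

0.229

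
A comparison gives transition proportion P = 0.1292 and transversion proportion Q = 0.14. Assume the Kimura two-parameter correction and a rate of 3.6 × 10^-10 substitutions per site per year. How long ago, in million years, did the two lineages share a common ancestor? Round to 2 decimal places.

Under the Kimura two-parameter model, d = −½ ln(1 − 2P − Q) − ¼ ln(1 − 2Q).
1 − 2P − Q = 0.6016, giving −½ ln(0.6016) = 0.254081.
1 − 2Q = 0.72, giving −¼ ln(0.72) = 0.082126.
d = 0.254081 + 0.082126 = 0.336207.
Under a molecular clock d = 2μt, so t = d/(2μ) = 0.336207 / (2 × 3.6 × 10^-10) = 466.95 million years.

466.95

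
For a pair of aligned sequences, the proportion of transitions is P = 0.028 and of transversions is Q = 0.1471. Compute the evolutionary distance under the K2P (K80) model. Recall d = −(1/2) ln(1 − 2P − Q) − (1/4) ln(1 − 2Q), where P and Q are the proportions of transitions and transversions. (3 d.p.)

Under the Kimura two-parameter model, d = −½ ln(1 − 2P − Q) − ¼ ln(1 − 2Q).
1 − 2P − Q = 0.7969, giving −½ ln(0.7969) = 0.113513.
1 − 2Q = 0.7058, giving −¼ ln(0.7058) = 0.087106.
d = 0.113513 + 0.087106 = 0.200619.

0.201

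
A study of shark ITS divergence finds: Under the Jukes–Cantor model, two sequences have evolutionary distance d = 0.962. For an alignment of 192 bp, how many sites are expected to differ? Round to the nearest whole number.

Invert JC69: p = (3/4)(1 − e^(−4d/3)) = 0.75 × (1 − e^(-1.282667)) = 0.75 × (1 − 0.277297) = 0.542027.
Expected differing sites = pL ≈ 0.542027 × 192 = 104.069184 ≈ 104.

104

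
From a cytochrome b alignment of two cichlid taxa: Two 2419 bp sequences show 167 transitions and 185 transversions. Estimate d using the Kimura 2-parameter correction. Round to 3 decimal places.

P = 167/2419 ≈ 0.069037 and Q = 185/2419 ≈ 0.076478.
Under the Kimura two-parameter model, d = −½ ln(1 − 2P − Q) − ¼ ln(1 − 2Q).
1 − 2P − Q = 0.785448, giving −½ ln(0.785448) = 0.120751.
1 − 2Q = 0.847044, giving −¼ ln(0.847044) = 0.041501.
d = 0.120751 + 0.041501 = 0.162252.

0.162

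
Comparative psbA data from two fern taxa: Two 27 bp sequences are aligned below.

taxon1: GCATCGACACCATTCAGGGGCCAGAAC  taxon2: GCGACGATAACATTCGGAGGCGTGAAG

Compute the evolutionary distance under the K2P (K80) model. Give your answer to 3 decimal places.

Of 27 sites, 4 differences are transitions and 5 are transversions, so P = 4/27 ≈ 0.148148 and Q = 5/27 ≈ 0.185185.
Under the Kimura two-parameter model, d = −½ ln(1 − 2P − Q) − ¼ ln(1 − 2Q).
1 − 2P − Q = 0.518519, giving −½ ln(0.518519) = 0.328389.
1 − 2Q = 0.62963, giving −¼ ln(0.62963) = 0.115656.
d = 0.328389 + 0.115656 = 0.444045.

0.444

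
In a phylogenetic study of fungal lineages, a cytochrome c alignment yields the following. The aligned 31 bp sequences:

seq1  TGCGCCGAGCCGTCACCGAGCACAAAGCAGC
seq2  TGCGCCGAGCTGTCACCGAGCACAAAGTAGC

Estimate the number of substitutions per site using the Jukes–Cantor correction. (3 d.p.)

0.067

The sequences differ at 2 of 31 sites (11, 28), so p = 2/31 ≈ 0.064516.
d = −(3/4) ln(1 − 4p/3) = −0.75 ln(1 − 0.086021) = −0.75 ln(0.913979)
  = −0.75 × (-0.089948) = 0.067461 substitutions/site.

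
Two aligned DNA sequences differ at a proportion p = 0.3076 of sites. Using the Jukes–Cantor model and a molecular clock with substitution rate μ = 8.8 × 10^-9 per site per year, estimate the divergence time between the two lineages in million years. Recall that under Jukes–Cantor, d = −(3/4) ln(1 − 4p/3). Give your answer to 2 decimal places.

d = −(3/4) ln(1 − 4p/3) = −0.75 ln(1 − 0.410133) = −0.75 ln(0.589867)
  = −0.75 × (-0.527858) = 0.395894 substitutions/site.
Under a molecular clock d = 2μt, so t = d/(2μ) = 0.395894 / (2 × 8.8 × 10^-9) = 22.49 million years.

22.49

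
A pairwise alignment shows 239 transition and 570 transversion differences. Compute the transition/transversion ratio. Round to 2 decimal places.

R = 239/570 = 0.419298… ≈ 0.42 (to 2 d.p.).

0.42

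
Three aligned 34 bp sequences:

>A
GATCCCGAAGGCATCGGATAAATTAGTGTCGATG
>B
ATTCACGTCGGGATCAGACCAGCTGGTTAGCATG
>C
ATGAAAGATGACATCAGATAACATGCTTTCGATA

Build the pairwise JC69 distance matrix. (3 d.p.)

A–B: 16/34 sites differ → p ≈ 0.470588, d = −0.75 ln(1 − 0.627451) = 0.740540 ≈ 0.741.
A–C: 15/34 sites differ → p ≈ 0.441176, d = −0.75 ln(1 − 0.588235) = 0.665477 ≈ 0.665.
B–C: 16/34 sites differ → p ≈ 0.470588, d = −0.75 ln(1 − 0.627451) = 0.740540 ≈ 0.741.

d(A,B) = 0.741, d(A,C) = 0.665, d(B,C) = 0.741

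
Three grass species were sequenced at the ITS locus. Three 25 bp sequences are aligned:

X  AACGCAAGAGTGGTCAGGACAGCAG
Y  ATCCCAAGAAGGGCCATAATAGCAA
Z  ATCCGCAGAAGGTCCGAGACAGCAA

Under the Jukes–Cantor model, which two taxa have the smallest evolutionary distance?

Y and Z

X–Y: 9/25 differ, p = 0.360, d = 0.490.
X–Z: 11/25 differ, p = 0.440, d = 0.663.
Y–Z: 7/25 differ, p = 0.280, d = 0.351.
The smallest distance is between Y and Z.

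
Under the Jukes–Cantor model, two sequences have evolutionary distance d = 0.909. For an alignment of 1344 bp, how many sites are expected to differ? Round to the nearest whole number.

708

Invert JC69: p = (3/4)(1 − e^(−4d/3)) = 0.75 × (1 − e^(-1.212)) = 0.75 × (1 − 0.297601) = 0.526799.
Expected differing sites = pL ≈ 0.526799 × 1344 = 708.017856 ≈ 708.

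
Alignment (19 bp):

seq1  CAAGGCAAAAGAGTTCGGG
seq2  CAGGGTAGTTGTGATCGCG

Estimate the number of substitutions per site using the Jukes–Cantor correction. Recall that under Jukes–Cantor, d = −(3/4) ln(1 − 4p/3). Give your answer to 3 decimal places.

0.618

The sequences differ at 8 of 19 sites (3, 6, 8, 9, 10, 12, 14, 18), so p = 8/19 ≈ 0.421053.
d = −(3/4) ln(1 − 4p/3) = −0.75 ln(1 − 0.561404) = −0.75 ln(0.438596)
  = −0.75 × (-0.824177) = 0.618133 substitutions/site.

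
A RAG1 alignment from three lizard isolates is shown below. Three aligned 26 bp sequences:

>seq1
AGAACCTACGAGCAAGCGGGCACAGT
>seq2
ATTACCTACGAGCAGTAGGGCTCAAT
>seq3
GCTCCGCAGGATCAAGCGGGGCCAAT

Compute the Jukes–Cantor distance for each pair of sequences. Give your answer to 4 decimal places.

seq1–seq2: 7/26 sites differ → p ≈ 0.269231, d = −0.75 ln(1 − 0.358975) = 0.333515 ≈ 0.3335.
seq1–seq3: 11/26 sites differ → p ≈ 0.423077, d = −0.75 ln(1 − 0.564103) = 0.622762 ≈ 0.6228.
seq2–seq3: 12/26 sites differ → p ≈ 0.461538, d = −0.75 ln(1 − 0.615384) = 0.716632 ≈ 0.7166.

d(seq1,seq2) = 0.3335, d(seq1,seq3) = 0.6228, d(seq2,seq3) = 0.7166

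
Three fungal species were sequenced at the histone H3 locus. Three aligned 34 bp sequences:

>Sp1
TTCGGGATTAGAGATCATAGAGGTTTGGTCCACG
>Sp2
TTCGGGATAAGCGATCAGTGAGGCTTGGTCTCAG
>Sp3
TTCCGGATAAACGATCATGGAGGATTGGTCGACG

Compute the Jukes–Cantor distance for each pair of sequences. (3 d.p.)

d(Sp1,Sp2) = 0.282, d(Sp1,Sp3) = 0.241, d(Sp2,Sp3) = 0.282

Sp1–Sp2: 8/34 sites differ → p ≈ 0.235294, d = −0.75 ln(1 − 0.313725) = 0.282358 ≈ 0.282.
Sp1–Sp3: 7/34 sites differ → p ≈ 0.205882, d = −0.75 ln(1 − 0.274509) = 0.240680 ≈ 0.241.
Sp2–Sp3: 8/34 sites differ → p ≈ 0.235294, d = −0.75 ln(1 − 0.313725) = 0.282358 ≈ 0.282.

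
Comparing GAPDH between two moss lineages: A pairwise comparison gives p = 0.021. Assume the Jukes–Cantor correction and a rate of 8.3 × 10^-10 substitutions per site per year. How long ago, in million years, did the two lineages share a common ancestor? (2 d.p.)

12.83

d = −(3/4) ln(1 − 4p/3) = −0.75 ln(1 − 0.028) = −0.75 ln(0.972)
  = −0.75 × (-0.028399) = 0.021299 substitutions/site.
Under a molecular clock d = 2μt, so t = d/(2μ) = 0.021299 / (2 × 8.3 × 10^-10) = 12.83 million years.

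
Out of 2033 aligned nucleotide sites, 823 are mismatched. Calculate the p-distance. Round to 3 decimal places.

0.405

p = 823/2033 = 0.404820… ≈ 0.405 (to 3 d.p.).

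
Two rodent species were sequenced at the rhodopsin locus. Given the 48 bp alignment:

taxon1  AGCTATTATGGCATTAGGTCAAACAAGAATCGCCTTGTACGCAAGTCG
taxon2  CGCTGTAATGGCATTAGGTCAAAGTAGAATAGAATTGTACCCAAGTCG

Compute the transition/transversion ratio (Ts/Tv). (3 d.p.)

Transitions are A↔G and C↔T; transversions are all other mismatches.
Transitions: 1. Transversions: 8.
R = 1/8 = 0.125.

0.125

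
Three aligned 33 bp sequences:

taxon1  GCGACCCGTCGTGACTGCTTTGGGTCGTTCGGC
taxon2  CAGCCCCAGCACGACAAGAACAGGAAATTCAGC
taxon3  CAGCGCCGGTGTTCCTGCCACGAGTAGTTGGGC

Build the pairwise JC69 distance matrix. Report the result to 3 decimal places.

d(taxon1,taxon2) = 0.974, d(taxon1,taxon3) = 0.625, d(taxon2,taxon3) = 0.871

taxon1–taxon2: 18/33 sites differ → p ≈ 0.545455, d = −0.75 ln(1 − 0.727273) = 0.974463 ≈ 0.974.
taxon1–taxon3: 14/33 sites differ → p ≈ 0.424242, d = −0.75 ln(1 − 0.565656) = 0.625439 ≈ 0.625.
taxon2–taxon3: 17/33 sites differ → p ≈ 0.515152, d = −0.75 ln(1 − 0.686869) = 0.870850 ≈ 0.871.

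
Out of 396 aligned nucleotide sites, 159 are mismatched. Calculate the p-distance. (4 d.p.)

p = 159/396 = 0.401515… ≈ 0.4015 (to 4 d.p.).

0.4015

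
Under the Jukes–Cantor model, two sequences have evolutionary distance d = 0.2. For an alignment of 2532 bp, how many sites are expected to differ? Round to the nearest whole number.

Invert JC69: p = (3/4)(1 − e^(−4d/3)) = 0.75 × (1 − e^(-0.266667)) = 0.75 × (1 − 0.765928) = 0.175554.
Expected differing sites = pL ≈ 0.175554 × 2532 = 444.502728 ≈ 445.

445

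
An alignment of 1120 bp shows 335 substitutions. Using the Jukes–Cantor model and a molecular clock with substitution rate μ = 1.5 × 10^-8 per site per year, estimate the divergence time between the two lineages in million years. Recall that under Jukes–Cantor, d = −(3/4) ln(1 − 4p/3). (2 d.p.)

p = 335/1120 ≈ 0.299107.
d = −(3/4) ln(1 − 4p/3) = −0.75 ln(1 − 0.398809) = −0.75 ln(0.601191)
  = −0.75 × (-0.508843) = 0.381632 substitutions/site.
Under a molecular clock d = 2μt, so t = d/(2μ) = 0.381632 / (2 × 1.5 × 10^-8) = 12.72 million years.

12.72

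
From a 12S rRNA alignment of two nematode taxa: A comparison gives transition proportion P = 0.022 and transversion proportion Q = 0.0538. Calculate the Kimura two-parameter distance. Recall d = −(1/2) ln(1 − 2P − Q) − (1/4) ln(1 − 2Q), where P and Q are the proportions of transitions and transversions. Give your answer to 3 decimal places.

0.080

Under the Kimura two-parameter model, d = −½ ln(1 − 2P − Q) − ¼ ln(1 − 2Q).
1 − 2P − Q = 0.9022, giving −½ ln(0.9022) = 0.051460.
1 − 2Q = 0.8924, giving −¼ ln(0.8924) = 0.028460.
d = 0.051460 + 0.028460 = 0.079920.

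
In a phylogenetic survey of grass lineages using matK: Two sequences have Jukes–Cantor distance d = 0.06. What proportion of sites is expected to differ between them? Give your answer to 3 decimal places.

p = (3/4)(1 − e^(−4d/3)) = 0.75 × (1 − e^(-0.08)) = 0.75 × (1 − 0.923116) = 0.057663.

0.058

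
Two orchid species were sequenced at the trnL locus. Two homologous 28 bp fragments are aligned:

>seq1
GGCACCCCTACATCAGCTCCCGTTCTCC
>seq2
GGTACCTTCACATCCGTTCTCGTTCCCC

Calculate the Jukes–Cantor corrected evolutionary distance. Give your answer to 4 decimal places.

The sequences differ at 8 of 28 sites (3, 7, 8, 9, 15, 17, 20, 26), so p = 8/28 ≈ 0.285714.
d = −(3/4) ln(1 − 4p/3) = −0.75 ln(1 − 0.380952) = −0.75 ln(0.619048)
  = −0.75 × (-0.479572) = 0.359679 substitutions/site.

0.3597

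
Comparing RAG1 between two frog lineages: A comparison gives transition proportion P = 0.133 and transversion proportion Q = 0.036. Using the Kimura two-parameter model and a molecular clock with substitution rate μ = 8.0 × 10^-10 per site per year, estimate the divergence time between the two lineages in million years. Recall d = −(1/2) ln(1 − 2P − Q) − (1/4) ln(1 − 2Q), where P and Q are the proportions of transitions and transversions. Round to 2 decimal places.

124.03

Under the Kimura two-parameter model, d = −½ ln(1 − 2P − Q) − ¼ ln(1 − 2Q).
1 − 2P − Q = 0.698, giving −½ ln(0.698) = 0.179768.
1 − 2Q = 0.928, giving −¼ ln(0.928) = 0.018681.
d = 0.179768 + 0.018681 = 0.198449.
Under a molecular clock d = 2μt, so t = d/(2μ) = 0.198449 / (2 × 8.0 × 10^-10) = 124.03 million years.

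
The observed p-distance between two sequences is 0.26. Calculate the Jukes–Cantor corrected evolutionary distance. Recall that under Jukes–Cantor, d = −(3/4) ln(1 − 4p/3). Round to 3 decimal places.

0.319

d = −(3/4) ln(1 − 4p/3) = −0.75 ln(1 − 0.346667) = −0.75 ln(0.653333)
  = −0.75 × (-0.425668) = 0.319251 substitutions/site.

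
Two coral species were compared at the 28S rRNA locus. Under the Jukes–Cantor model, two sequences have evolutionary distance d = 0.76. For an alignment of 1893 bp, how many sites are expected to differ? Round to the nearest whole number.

Invert JC69: p = (3/4)(1 − e^(−4d/3)) = 0.75 × (1 − e^(-1.013333)) = 0.75 × (1 − 0.363007) = 0.477745.
Expected differing sites = pL ≈ 0.477745 × 1893 = 904.371285 ≈ 904.

904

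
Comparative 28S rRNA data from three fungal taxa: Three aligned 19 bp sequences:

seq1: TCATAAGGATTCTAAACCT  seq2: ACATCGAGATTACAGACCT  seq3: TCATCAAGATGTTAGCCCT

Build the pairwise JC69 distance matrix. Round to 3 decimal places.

seq1–seq2: 7/19 sites differ → p ≈ 0.368421, d = −0.75 ln(1 − 0.491228) = 0.506816 ≈ 0.507.
seq1–seq3: 6/19 sites differ → p ≈ 0.315789, d = −0.75 ln(1 − 0.421052) = 0.409907 ≈ 0.410.
seq2–seq3: 6/19 sites differ → p ≈ 0.315789, d = −0.75 ln(1 − 0.421052) = 0.409907 ≈ 0.410.

d(seq1,seq2) = 0.507, d(seq1,seq3) = 0.410, d(seq2,seq3) = 0.410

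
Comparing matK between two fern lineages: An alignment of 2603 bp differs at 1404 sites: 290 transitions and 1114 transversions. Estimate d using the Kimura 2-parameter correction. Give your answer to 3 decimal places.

P = 290/2603 ≈ 0.11141 and Q = 1114/2603 ≈ 0.427968.
Under the Kimura two-parameter model, d = −½ ln(1 − 2P − Q) − ¼ ln(1 − 2Q).
1 − 2P − Q = 0.349212, giving −½ ln(0.349212) = 0.526038.
1 − 2Q = 0.144064, giving −¼ ln(0.144064) = 0.484374.
d = 0.526038 + 0.484374 = 1.010412.

1.010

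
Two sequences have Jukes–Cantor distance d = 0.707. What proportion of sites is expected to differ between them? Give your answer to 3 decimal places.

0.458

p = (3/4)(1 − e^(−4d/3)) = 0.75 × (1 − e^(-0.942667)) = 0.75 × (1 − 0.389587) = 0.457810.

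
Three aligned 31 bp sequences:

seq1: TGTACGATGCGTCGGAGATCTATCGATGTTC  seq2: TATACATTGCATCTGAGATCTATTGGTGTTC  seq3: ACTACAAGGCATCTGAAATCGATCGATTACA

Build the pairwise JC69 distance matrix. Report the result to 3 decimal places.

seq1–seq2: 7/31 sites differ → p ≈ 0.225806, d = −0.75 ln(1 − 0.301075) = 0.268659 ≈ 0.269.
seq1–seq3: 12/31 sites differ → p ≈ 0.387097, d = −0.75 ln(1 − 0.516129) = 0.544453 ≈ 0.544.
seq2–seq3: 12/31 sites differ → p ≈ 0.387097, d = −0.75 ln(1 − 0.516129) = 0.544453 ≈ 0.544.

d(seq1,seq2) = 0.269, d(seq1,seq3) = 0.544, d(seq2,seq3) = 0.544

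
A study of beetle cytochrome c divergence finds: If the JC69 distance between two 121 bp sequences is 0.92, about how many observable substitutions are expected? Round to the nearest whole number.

64

Invert JC69: p = (3/4)(1 − e^(−4d/3)) = 0.75 × (1 − e^(-1.226667)) = 0.75 × (1 − 0.293268) = 0.530049.
Expected differing sites = pL ≈ 0.530049 × 121 = 64.135929 ≈ 64.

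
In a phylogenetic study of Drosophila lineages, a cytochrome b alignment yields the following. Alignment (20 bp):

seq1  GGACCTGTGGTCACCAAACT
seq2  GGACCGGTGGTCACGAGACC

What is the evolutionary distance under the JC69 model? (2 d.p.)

0.23

The sequences differ at 4 of 20 sites (6, 15, 17, 20), so p = 4/20 = 0.2.
d = −(3/4) ln(1 − 4p/3) = −0.75 ln(1 − 0.266667) = −0.75 ln(0.733333)
  = −0.75 × (-0.310155) = 0.232616 substitutions/site.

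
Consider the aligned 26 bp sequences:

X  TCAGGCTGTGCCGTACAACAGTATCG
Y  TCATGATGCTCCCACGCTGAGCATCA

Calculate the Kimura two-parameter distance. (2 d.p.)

Of 26 sites, 3 differences are transitions and 10 are transversions, so P = 3/26 ≈ 0.115385 and Q = 10/26 ≈ 0.384615.
Under the Kimura two-parameter model, d = −½ ln(1 − 2P − Q) − ¼ ln(1 − 2Q).
1 − 2P − Q = 0.384615, giving −½ ln(0.384615) = 0.477756.
1 − 2Q = 0.23077, giving −¼ ln(0.23077) = 0.366583.
d = 0.477756 + 0.366583 = 0.844339.

0.84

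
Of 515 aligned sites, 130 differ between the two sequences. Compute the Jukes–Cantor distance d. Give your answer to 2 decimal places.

0.31

p = 130/515 ≈ 0.252427.
d = −(3/4) ln(1 − 4p/3) = −0.75 ln(1 − 0.336569) = −0.75 ln(0.663431)
  = −0.75 × (-0.410330) = 0.307748 substitutions/site.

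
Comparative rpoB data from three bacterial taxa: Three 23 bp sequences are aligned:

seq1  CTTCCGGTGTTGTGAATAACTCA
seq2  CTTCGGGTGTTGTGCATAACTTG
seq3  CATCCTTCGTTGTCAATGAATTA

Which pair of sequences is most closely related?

seq1 and seq2

seq1–seq2: 4/23 differ, p = 0.174, d = 0.198.
seq1–seq3: 8/23 differ, p = 0.348, d = 0.467.
seq2–seq3: 10/23 differ, p = 0.435, d = 0.650.
The smallest distance is between seq1 and seq2.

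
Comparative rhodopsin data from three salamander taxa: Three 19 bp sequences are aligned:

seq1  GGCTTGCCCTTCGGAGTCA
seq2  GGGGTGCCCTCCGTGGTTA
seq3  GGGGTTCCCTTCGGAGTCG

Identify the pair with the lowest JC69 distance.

seq1–seq2: 6/19 differ, p = 0.316, d = 0.410.
seq1–seq3: 4/19 differ, p = 0.211, d = 0.247.
seq2–seq3: 6/19 differ, p = 0.316, d = 0.410.
The smallest distance is between seq1 and seq3.

seq1 and seq3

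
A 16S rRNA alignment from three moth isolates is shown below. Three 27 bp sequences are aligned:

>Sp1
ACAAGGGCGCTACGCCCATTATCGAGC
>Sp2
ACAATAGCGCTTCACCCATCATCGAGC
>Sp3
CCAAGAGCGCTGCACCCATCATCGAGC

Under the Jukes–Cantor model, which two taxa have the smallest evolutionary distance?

Sp1–Sp2: 5/27 differ, p = 0.185, d = 0.213.
Sp1–Sp3: 5/27 differ, p = 0.185, d = 0.213.
Sp2–Sp3: 3/27 differ, p = 0.111, d = 0.120.
The smallest distance is between Sp2 and Sp3.

Sp2 and Sp3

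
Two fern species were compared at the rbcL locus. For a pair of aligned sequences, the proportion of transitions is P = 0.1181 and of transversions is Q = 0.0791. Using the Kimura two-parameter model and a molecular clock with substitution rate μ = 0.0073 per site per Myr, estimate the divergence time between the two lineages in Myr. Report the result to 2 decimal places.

Under the Kimura two-parameter model, d = −½ ln(1 − 2P − Q) − ¼ ln(1 − 2Q).
1 − 2P − Q = 0.6847, giving −½ ln(0.6847) = 0.189387.
1 − 2Q = 0.8418, giving −¼ ln(0.8418) = 0.043053.
d = 0.189387 + 0.043053 = 0.232440.
Under a molecular clock d = 2μt, so t = d/(2μ) = 0.232440 / (2 × 0.0073) = 15.92 Myr.

15.92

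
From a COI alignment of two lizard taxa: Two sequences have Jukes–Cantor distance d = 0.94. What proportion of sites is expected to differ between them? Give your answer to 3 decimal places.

p = (3/4)(1 − e^(−4d/3)) = 0.75 × (1 − e^(-1.253333)) = 0.75 × (1 − 0.285551) = 0.535837.

0.536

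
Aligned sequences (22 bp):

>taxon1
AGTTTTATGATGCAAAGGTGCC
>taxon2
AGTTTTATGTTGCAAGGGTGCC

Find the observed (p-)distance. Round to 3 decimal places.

0.091

The sequences differ at 2 of 22 positions (sites 10, 16).
p = 2/22 = 0.090909… ≈ 0.091 (to 3 d.p.).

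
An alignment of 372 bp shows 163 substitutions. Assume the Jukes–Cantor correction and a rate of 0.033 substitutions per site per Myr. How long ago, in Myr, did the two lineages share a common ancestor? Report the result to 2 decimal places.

p = 163/372 ≈ 0.438172.
d = −(3/4) ln(1 − 4p/3) = −0.75 ln(1 − 0.584229) = −0.75 ln(0.415771)
  = −0.75 × (-0.877621) = 0.658216 substitutions/site.
Under a molecular clock d = 2μt, so t = d/(2μ) = 0.658216 / (2 × 0.033) = 9.97 Myr.

9.97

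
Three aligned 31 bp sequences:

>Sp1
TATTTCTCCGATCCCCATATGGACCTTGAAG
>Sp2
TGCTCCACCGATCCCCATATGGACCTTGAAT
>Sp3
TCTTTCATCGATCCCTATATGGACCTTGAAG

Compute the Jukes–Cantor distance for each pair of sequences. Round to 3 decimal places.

Sp1–Sp2: 5/31 sites differ → p ≈ 0.16129, d = −0.75 ln(1 − 0.215053) = 0.181604 ≈ 0.182.
Sp1–Sp3: 4/31 sites differ → p ≈ 0.129032, d = −0.75 ln(1 − 0.172043) = 0.141596 ≈ 0.142.
Sp2–Sp3: 6/31 sites differ → p ≈ 0.193548, d = −0.75 ln(1 − 0.258064) = 0.223869 ≈ 0.224.

d(Sp1,Sp2) = 0.182, d(Sp1,Sp3) = 0.142, d(Sp2,Sp3) = 0.224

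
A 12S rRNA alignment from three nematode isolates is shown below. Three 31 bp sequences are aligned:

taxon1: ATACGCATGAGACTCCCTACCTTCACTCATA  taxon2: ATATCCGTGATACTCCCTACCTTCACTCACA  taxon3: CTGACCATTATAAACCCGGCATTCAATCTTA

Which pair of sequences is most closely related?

taxon1–taxon2: 5/31 differ, p = 0.161, d = 0.182.
taxon1–taxon3: 13/31 differ, p = 0.419, d = 0.614.
taxon2–taxon3: 13/31 differ, p = 0.419, d = 0.614.
The smallest distance is between taxon1 and taxon2.

taxon1 and taxon2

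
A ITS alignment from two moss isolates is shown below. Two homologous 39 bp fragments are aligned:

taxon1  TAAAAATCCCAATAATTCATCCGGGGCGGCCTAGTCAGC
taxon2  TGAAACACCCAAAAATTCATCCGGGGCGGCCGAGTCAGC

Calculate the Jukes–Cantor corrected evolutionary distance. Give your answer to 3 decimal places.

The sequences differ at 5 of 39 sites (2, 6, 7, 13, 32), so p = 5/39 ≈ 0.128205.
d = −(3/4) ln(1 − 4p/3) = −0.75 ln(1 − 0.17094) = −0.75 ln(0.82906)
  = −0.75 × (-0.187463) = 0.140597 substitutions/site.

0.141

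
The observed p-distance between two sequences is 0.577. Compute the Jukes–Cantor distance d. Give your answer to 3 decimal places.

d = −(3/4) ln(1 − 4p/3) = −0.75 ln(1 − 0.769333) = −0.75 ln(0.230667)
  = −0.75 × (-1.466780) = 1.100085 substitutions/site.

1.100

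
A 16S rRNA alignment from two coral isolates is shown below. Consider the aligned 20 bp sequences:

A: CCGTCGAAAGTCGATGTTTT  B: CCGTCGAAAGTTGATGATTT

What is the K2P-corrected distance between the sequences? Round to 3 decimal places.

Of 20 sites, 1 differences are transitions and 1 are transversions, so P = 1/20 = 0.05 and Q = 1/20 = 0.05.
Under the Kimura two-parameter model, d = −½ ln(1 − 2P − Q) − ¼ ln(1 − 2Q).
1 − 2P − Q = 0.85, giving −½ ln(0.85) = 0.081259.
1 − 2Q = 0.9, giving −¼ ln(0.9) = 0.026340.
d = 0.081259 + 0.026340 = 0.107599.

0.108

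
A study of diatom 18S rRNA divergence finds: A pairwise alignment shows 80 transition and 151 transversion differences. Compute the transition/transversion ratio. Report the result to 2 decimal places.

R = 80/151 = 0.529801… ≈ 0.53 (to 2 d.p.).

0.53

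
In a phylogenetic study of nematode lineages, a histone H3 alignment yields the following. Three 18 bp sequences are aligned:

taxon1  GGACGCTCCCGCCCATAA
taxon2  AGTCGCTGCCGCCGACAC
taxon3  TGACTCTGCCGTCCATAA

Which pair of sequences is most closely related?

taxon1 and taxon3

taxon1–taxon2: 6/18 differ, p = 0.333, d = 0.441.
taxon1–taxon3: 4/18 differ, p = 0.222, d = 0.264.
taxon2–taxon3: 7/18 differ, p = 0.389, d = 0.548.
The smallest distance is between taxon1 and taxon3.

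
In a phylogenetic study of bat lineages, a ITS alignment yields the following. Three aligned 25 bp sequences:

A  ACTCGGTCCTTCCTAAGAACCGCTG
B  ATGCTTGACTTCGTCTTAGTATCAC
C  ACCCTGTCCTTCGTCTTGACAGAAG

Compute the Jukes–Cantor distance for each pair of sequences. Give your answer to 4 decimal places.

A–B: 16/25 sites differ → p = 0.64, d = −0.75 ln(1 − 0.853333) = 1.439693 ≈ 1.4397.
A–C: 10/25 sites differ → p = 0.4, d = −0.75 ln(1 − 0.533333) = 0.571605 ≈ 0.5716.
B–C: 11/25 sites differ → p = 0.44, d = −0.75 ln(1 − 0.586667) = 0.662626 ≈ 0.6626.

d(A,B) = 1.4397, d(A,C) = 0.5716, d(B,C) = 0.6626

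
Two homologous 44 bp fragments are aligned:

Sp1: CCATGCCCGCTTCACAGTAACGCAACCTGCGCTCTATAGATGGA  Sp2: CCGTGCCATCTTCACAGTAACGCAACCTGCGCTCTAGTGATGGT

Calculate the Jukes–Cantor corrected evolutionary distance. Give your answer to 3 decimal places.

0.151

The sequences differ at 6 of 44 sites (3, 8, 9, 37, 38, 44), so p = 6/44 ≈ 0.136364.
d = −(3/4) ln(1 − 4p/3) = −0.75 ln(1 − 0.181819) = −0.75 ln(0.818181)
  = −0.75 × (-0.200672) = 0.150504 substitutions/site.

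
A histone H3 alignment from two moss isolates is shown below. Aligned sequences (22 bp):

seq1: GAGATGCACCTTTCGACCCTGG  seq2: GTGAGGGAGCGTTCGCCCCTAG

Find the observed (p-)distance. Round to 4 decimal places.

0.3182

The sequences differ at 7 of 22 positions (sites 2, 5, 7, 9, 11, 16, 21).
p = 7/22 = 0.318181… ≈ 0.3182 (to 4 d.p.).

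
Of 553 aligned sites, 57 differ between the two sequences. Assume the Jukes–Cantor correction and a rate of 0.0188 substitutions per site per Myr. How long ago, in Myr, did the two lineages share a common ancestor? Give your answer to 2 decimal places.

p = 57/553 ≈ 0.103074.
d = −(3/4) ln(1 − 4p/3) = −0.75 ln(1 − 0.137432) = −0.75 ln(0.862568)
  = −0.75 × (-0.147841) = 0.110881 substitutions/site.
Under a molecular clock d = 2μt, so t = d/(2μ) = 0.110881 / (2 × 0.0188) = 2.95 Myr.

2.95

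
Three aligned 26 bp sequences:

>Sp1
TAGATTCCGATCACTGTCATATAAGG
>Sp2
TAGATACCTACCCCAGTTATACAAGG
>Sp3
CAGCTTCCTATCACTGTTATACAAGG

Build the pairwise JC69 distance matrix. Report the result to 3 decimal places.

d(Sp1,Sp2) = 0.334, d(Sp1,Sp3) = 0.222, d(Sp2,Sp3) = 0.276

Sp1–Sp2: 7/26 sites differ → p ≈ 0.269231, d = −0.75 ln(1 − 0.358975) = 0.333515 ≈ 0.334.
Sp1–Sp3: 5/26 sites differ → p ≈ 0.192308, d = −0.75 ln(1 − 0.256411) = 0.222200 ≈ 0.222.
Sp2–Sp3: 6/26 sites differ → p ≈ 0.230769, d = −0.75 ln(1 − 0.307692) = 0.275793 ≈ 0.276.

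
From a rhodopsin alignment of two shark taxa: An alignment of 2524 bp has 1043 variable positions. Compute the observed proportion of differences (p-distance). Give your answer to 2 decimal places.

p = 1043/2524 = 0.413232… ≈ 0.41 (to 2 d.p.).

0.41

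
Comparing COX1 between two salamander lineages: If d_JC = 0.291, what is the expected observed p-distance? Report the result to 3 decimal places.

0.241

p = (3/4)(1 − e^(−4d/3)) = 0.75 × (1 − e^(-0.388)) = 0.75 × (1 − 0.678412) = 0.241191.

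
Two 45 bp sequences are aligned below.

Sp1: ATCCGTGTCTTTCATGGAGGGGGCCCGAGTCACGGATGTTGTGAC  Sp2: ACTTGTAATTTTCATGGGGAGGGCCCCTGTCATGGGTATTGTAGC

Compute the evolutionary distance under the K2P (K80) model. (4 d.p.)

Of 45 sites, 12 differences are transitions and 3 are transversions, so P = 12/45 ≈ 0.266667 and Q = 3/45 ≈ 0.066667.
Under the Kimura two-parameter model, d = −½ ln(1 − 2P − Q) − ¼ ln(1 − 2Q).
1 − 2P − Q = 0.399999, giving −½ ln(0.399999) = 0.458147.
1 − 2Q = 0.866666, giving −¼ ln(0.866666) = 0.035775.
d = 0.458147 + 0.035775 = 0.493922.

0.4939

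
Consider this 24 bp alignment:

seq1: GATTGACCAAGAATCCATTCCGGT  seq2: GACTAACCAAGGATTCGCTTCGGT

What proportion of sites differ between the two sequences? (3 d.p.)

The sequences differ at 7 of 24 positions (sites 3, 5, 12, 15, 17, 18, 20).
p = 7/24 = 0.291666… ≈ 0.292 (to 3 d.p.).

0.292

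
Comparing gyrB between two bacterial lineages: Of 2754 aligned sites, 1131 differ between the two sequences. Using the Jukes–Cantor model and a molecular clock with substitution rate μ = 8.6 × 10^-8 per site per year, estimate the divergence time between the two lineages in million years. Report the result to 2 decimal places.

3.46

p = 1131/2754 ≈ 0.410675.
d = −(3/4) ln(1 − 4p/3) = −0.75 ln(1 − 0.547567) = −0.75 ln(0.452433)
  = −0.75 × (-0.793116) = 0.594837 substitutions/site.
Under a molecular clock d = 2μt, so t = d/(2μ) = 0.594837 / (2 × 8.6 × 10^-8) = 3.46 million years.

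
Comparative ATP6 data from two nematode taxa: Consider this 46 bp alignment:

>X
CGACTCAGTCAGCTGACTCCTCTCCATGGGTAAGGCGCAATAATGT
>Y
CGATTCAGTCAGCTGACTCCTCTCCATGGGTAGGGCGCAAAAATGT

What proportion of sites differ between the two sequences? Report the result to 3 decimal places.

0.065

The sequences differ at 3 of 46 positions (sites 4, 33, 41).
p = 3/46 = 0.065217… ≈ 0.065 (to 3 d.p.).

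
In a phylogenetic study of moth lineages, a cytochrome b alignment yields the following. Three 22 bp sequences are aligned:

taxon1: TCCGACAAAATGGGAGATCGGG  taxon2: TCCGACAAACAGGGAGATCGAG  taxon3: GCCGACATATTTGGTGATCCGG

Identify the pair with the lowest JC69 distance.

taxon1 and taxon2

taxon1–taxon2: 3/22 differ, p = 0.136, d = 0.151.
taxon1–taxon3: 6/22 differ, p = 0.273, d = 0.339.
taxon2–taxon3: 8/22 differ, p = 0.364, d = 0.497.
The smallest distance is between taxon1 and taxon2.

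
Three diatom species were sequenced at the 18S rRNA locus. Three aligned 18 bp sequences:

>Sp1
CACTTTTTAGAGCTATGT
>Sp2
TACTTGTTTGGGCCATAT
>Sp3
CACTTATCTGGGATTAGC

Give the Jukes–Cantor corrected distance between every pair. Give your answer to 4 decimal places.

d(Sp1,Sp2) = 0.4408, d(Sp1,Sp3) = 0.6735, d(Sp2,Sp3) = 0.8240

Sp1–Sp2: 6/18 sites differ → p ≈ 0.333333, d = −0.75 ln(1 − 0.444444) = 0.440839 ≈ 0.4408.
Sp1–Sp3: 8/18 sites differ → p ≈ 0.444444, d = −0.75 ln(1 − 0.592592) = 0.673455 ≈ 0.6735.
Sp2–Sp3: 9/18 sites differ → p = 0.5, d = −0.75 ln(1 − 0.666667) = 0.823960 ≈ 0.8240.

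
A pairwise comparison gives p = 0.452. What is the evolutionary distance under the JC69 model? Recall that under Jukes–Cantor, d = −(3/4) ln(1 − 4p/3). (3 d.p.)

d = −(3/4) ln(1 − 4p/3) = −0.75 ln(1 − 0.602667) = −0.75 ln(0.397333)
  = −0.75 × (-0.922981) = 0.692236 substitutions/site.

0.692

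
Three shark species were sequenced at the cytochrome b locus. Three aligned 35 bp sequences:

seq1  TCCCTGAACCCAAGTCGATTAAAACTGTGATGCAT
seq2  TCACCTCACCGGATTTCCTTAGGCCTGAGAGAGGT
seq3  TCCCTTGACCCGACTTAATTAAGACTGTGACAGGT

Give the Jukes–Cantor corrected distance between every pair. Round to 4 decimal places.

seq1–seq2: 18/35 sites differ → p ≈ 0.514286, d = −0.75 ln(1 − 0.685715) = 0.868091 ≈ 0.8681.
seq1–seq3: 11/35 sites differ → p ≈ 0.314286, d = −0.75 ln(1 − 0.419048) = 0.407315 ≈ 0.4073.
seq2–seq3: 11/35 sites differ → p ≈ 0.314286, d = −0.75 ln(1 − 0.419048) = 0.407315 ≈ 0.4073.

d(seq1,seq2) = 0.8681, d(seq1,seq3) = 0.4073, d(seq2,seq3) = 0.4073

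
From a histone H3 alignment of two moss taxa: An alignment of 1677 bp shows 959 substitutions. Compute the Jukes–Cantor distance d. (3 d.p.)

1.078

p = 959/1677 ≈ 0.571855.
d = −(3/4) ln(1 − 4p/3) = −0.75 ln(1 − 0.762473) = −0.75 ln(0.237527)
  = −0.75 × (-1.437474) = 1.078106 substitutions/site.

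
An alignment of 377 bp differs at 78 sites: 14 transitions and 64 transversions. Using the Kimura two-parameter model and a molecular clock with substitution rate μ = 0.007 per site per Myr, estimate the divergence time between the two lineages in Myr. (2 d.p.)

17.40

P = 14/377 ≈ 0.037135 and Q = 64/377 ≈ 0.169761.
Under the Kimura two-parameter model, d = −½ ln(1 − 2P − Q) − ¼ ln(1 − 2Q).
1 − 2P − Q = 0.755969, giving −½ ln(0.755969) = 0.139877.
1 − 2Q = 0.660478, giving −¼ ln(0.660478) = 0.103698.
d = 0.139877 + 0.103698 = 0.243575.
Under a molecular clock d = 2μt, so t = d/(2μ) = 0.243575 / (2 × 0.007) = 17.40 Myr.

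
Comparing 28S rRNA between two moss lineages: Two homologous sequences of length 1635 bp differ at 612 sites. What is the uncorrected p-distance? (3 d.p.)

p = 612/1635 = 0.374311… ≈ 0.374 (to 3 d.p.).

0.374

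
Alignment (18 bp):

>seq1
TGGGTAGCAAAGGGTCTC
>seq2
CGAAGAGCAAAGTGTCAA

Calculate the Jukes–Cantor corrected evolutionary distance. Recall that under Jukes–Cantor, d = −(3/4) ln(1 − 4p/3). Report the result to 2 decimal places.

0.55

The sequences differ at 7 of 18 sites (1, 3, 4, 5, 13, 17, 18), so p = 7/18 ≈ 0.388889.
d = −(3/4) ln(1 − 4p/3) = −0.75 ln(1 − 0.518519) = −0.75 ln(0.481481)
  = −0.75 × (-0.730889) = 0.548167 substitutions/site.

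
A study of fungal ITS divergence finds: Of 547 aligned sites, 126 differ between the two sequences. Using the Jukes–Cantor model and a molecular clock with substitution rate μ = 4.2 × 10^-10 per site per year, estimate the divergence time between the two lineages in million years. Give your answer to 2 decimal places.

p = 126/547 ≈ 0.230347.
d = −(3/4) ln(1 − 4p/3) = −0.75 ln(1 − 0.307129) = −0.75 ln(0.692871)
  = −0.75 × (-0.366911) = 0.275183 substitutions/site.
Under a molecular clock d = 2μt, so t = d/(2μ) = 0.275183 / (2 × 4.2 × 10^-10) = 327.60 million years.

327.60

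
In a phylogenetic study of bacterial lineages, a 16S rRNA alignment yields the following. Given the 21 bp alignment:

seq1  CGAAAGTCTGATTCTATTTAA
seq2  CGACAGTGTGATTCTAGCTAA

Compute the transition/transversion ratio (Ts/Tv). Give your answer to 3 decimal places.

Transitions are A↔G and C↔T; transversions are all other mismatches.
Transitions: 1. Transversions: 3.
R = 1/3 = 0.333333… ≈ 0.333 (to 3 d.p.).

0.333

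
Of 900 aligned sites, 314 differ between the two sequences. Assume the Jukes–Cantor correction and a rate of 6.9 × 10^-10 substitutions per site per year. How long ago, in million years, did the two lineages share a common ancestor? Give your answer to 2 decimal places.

p = 314/900 ≈ 0.348889.
d = −(3/4) ln(1 − 4p/3) = −0.75 ln(1 − 0.465185) = −0.75 ln(0.534815)
  = −0.75 × (-0.625834) = 0.469376 substitutions/site.
Under a molecular clock d = 2μt, so t = d/(2μ) = 0.469376 / (2 × 6.9 × 10^-10) = 340.13 million years.

340.13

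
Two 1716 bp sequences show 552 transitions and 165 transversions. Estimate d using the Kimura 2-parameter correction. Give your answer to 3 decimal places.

P = 552/1716 ≈ 0.321678 and Q = 165/1716 ≈ 0.096154.
Under the Kimura two-parameter model, d = −½ ln(1 − 2P − Q) − ¼ ln(1 − 2Q).
1 − 2P − Q = 0.26049, giving −½ ln(0.26049) = 0.672595.
1 − 2Q = 0.807692, giving −¼ ln(0.807692) = 0.053394.
d = 0.672595 + 0.053394 = 0.725989.

0.726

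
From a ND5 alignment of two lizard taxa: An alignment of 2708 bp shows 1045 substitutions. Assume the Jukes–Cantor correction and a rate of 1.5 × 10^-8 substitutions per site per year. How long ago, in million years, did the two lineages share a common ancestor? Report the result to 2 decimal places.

18.07

p = 1045/2708 ≈ 0.385894.
d = −(3/4) ln(1 − 4p/3) = −0.75 ln(1 − 0.514525) = −0.75 ln(0.485475)
  = −0.75 × (-0.722627) = 0.541970 substitutions/site.
Under a molecular clock d = 2μt, so t = d/(2μ) = 0.541970 / (2 × 1.5 × 10^-8) = 18.07 million years.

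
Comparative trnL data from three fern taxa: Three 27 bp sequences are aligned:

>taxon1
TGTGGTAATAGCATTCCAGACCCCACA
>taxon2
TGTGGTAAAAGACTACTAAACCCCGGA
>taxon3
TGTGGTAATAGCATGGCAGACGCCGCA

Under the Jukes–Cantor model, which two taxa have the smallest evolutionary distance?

taxon1 and taxon3

taxon1–taxon2: 8/27 differ, p = 0.296, d = 0.377.
taxon1–taxon3: 4/27 differ, p = 0.148, d = 0.165.
taxon2–taxon3: 9/27 differ, p = 0.333, d = 0.441.
The smallest distance is between taxon1 and taxon3.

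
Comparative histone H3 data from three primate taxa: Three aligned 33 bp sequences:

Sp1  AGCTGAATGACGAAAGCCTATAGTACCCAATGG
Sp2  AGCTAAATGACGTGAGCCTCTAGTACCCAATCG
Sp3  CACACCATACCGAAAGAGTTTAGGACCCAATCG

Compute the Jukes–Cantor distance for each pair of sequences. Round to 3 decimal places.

d(Sp1,Sp2) = 0.169, d(Sp1,Sp3) = 0.497, d(Sp2,Sp3) = 0.559

Sp1–Sp2: 5/33 sites differ → p ≈ 0.151515, d = −0.75 ln(1 − 0.20202) = 0.169254 ≈ 0.169.
Sp1–Sp3: 12/33 sites differ → p ≈ 0.363636, d = −0.75 ln(1 − 0.484848) = 0.497470 ≈ 0.497.
Sp2–Sp3: 13/33 sites differ → p ≈ 0.393939, d = −0.75 ln(1 − 0.525252) = 0.558728 ≈ 0.559.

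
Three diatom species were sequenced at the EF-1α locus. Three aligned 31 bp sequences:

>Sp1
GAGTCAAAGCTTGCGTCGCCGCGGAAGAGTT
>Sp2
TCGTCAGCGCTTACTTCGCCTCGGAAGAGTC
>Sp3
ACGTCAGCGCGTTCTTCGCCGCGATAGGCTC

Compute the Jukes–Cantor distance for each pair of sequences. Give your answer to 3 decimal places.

d(Sp1,Sp2) = 0.316, d(Sp1,Sp3) = 0.544, d(Sp2,Sp3) = 0.316

Sp1–Sp2: 8/31 sites differ → p ≈ 0.258065, d = −0.75 ln(1 − 0.344087) = 0.316295 ≈ 0.316.
Sp1–Sp3: 12/31 sites differ → p ≈ 0.387097, d = −0.75 ln(1 − 0.516129) = 0.544453 ≈ 0.544.
Sp2–Sp3: 8/31 sites differ → p ≈ 0.258065, d = −0.75 ln(1 − 0.344087) = 0.316295 ≈ 0.316.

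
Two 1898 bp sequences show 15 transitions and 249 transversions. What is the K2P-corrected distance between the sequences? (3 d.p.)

0.156

P = 15/1898 ≈ 0.007903 and Q = 249/1898 ≈ 0.131191.
Under the Kimura two-parameter model, d = −½ ln(1 − 2P − Q) − ¼ ln(1 − 2Q).
1 − 2P − Q = 0.853003, giving −½ ln(0.853003) = 0.079496.
1 − 2Q = 0.737618, giving −¼ ln(0.737618) = 0.076082.
d = 0.079496 + 0.076082 = 0.155578.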